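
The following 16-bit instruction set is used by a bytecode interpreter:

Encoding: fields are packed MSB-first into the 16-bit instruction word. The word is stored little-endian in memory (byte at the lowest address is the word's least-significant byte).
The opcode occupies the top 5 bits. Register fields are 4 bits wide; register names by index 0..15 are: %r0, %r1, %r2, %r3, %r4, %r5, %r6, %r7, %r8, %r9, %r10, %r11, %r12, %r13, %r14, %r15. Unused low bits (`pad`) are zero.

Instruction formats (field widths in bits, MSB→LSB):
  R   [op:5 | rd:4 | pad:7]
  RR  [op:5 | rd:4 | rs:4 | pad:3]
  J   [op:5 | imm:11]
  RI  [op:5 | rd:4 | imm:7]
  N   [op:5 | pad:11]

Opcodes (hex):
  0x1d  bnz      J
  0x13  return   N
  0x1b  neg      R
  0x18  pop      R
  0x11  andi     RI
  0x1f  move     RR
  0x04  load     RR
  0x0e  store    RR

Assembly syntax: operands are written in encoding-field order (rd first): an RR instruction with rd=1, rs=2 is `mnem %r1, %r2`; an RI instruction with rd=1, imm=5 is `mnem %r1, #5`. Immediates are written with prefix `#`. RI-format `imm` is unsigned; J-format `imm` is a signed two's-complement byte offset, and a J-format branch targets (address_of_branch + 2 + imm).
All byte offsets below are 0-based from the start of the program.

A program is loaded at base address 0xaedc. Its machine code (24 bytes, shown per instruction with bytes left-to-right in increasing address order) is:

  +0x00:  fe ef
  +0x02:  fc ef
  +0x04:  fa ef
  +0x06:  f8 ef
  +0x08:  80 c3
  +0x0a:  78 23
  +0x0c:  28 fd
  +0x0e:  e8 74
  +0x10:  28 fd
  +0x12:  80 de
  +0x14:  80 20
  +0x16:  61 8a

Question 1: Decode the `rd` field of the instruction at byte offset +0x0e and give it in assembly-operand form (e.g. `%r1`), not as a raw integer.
@+0e  little-endian(e8 74) = 0x74e8
  op=0x74e8>>11=0xe ⇒ store (RR)
  rd: (w>>7)&0xf=0x9 → %r9
  rs: (w>>3)&0xf=0xd → %r13

%r9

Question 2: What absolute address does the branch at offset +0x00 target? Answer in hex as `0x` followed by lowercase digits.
off 0x00: read fe ef as little → 0xeffe
  opcode bits[15:11]=0x1d: bnz/J
  imm@[10:0]=0x7fe (s11→-2) ⇒ #-2
  target = base 0xaedc + off 0x00 + 2 + imm -2 = 0xaedc

0xaedc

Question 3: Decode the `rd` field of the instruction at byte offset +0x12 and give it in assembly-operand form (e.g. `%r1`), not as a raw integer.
[12] 80 de → 0xde80
  opcode bits[15:11]=0x1b: neg/R
  rd: (w>>7)&0xf=0xd → %r13

%r13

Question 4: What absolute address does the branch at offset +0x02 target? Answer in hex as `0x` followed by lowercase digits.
off 0x02: read fc ef as little → 0xeffc
  opcode bits[15:11]=0x1d: bnz/J
  imm@[10:0]=0x7fc (s11→-4) ⇒ #-4
  target = base 0xaedc + off 0x02 + 2 + imm -4 = 0xaedc

0xaedc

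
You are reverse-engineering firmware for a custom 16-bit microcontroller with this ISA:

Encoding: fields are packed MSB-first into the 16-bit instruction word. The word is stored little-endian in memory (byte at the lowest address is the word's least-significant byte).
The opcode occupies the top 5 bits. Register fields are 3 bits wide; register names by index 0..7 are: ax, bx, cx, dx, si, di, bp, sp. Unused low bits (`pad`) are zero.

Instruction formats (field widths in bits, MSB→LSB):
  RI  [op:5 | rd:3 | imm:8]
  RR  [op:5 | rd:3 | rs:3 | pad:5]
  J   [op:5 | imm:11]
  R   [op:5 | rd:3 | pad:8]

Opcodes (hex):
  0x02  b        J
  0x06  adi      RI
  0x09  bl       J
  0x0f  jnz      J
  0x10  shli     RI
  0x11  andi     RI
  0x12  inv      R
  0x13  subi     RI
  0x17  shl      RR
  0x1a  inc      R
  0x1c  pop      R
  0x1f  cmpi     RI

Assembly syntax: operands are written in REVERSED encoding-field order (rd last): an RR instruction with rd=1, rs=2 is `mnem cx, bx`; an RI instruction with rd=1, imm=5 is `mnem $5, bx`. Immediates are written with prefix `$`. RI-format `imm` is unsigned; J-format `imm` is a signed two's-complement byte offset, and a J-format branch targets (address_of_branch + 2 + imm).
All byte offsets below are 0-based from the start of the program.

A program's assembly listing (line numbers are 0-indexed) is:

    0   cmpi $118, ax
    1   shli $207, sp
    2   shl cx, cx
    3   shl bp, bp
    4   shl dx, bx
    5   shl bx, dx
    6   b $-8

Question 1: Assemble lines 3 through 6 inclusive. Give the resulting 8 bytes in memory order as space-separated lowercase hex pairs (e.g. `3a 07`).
L3: shl op=0x17:5|rd=6:3|rs=6:3|pad=0:5 ⇒ 0xbec0 ⇒ little c0 be
L4: shl op=0x17:5|rd=1:3|rs=3:3|pad=0:5 ⇒ 0xb960 ⇒ little 60 b9
L5: shl op=0x17:5|rd=3:3|rs=1:3|pad=0:5 ⇒ 0xbb20 ⇒ little 20 bb
L6: b op=0x2:5|imm=-8:11 ⇒ 0x17f8 ⇒ little f8 17

c0 be 60 b9 20 bb f8 17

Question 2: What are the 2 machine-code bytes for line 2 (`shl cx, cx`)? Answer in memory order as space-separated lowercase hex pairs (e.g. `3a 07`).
40 ba

line 2 (shl): pack op=0x17:5|rd=2:3|rs=2:3|pad=0:5 = 0xba40; little→ 40 ba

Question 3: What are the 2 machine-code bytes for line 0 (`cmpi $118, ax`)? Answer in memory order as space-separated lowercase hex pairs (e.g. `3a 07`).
0. cmpi fields op=0x1f:5|rd=0:3|imm=118:8 → word f876h → 76 f8

76 f8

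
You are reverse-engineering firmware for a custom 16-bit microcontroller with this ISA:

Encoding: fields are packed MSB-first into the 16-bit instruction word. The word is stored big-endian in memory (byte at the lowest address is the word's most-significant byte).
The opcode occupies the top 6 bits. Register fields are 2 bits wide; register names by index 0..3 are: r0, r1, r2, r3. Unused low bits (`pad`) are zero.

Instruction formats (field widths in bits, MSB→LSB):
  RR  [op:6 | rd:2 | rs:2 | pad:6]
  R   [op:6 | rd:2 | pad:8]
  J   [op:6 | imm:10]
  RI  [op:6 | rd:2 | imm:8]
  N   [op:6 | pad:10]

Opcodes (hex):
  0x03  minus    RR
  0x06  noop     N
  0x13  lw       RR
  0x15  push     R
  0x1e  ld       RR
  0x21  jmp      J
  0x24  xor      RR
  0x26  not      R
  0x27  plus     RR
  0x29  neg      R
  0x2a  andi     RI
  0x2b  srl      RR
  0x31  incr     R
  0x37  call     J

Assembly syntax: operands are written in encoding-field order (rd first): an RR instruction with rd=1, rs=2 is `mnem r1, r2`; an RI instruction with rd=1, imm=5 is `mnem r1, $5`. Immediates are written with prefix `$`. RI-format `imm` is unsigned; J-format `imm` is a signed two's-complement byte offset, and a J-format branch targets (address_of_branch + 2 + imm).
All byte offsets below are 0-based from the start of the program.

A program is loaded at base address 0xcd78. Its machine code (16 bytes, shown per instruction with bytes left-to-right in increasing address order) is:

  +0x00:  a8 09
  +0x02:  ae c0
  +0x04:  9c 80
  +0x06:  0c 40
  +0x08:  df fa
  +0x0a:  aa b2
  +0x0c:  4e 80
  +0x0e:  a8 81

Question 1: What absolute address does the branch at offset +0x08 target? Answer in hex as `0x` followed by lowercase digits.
0xcd7c

@+08  big-endian(df fa) = 0xdffa
  top 6b → 0x37 → call [J]
  imm@[9:0]=0x3fa (s10→-6) ⇒ $-6
  target = base 0xcd78 + off 0x08 + 2 + imm -6 = 0xcd7c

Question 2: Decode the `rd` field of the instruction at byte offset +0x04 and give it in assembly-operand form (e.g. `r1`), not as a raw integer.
r0

[04] 9c 80 → 0x9c80
  op=0x9c80>>10=0x27 ⇒ plus (RR)
  [9:8] rd=0 = r0
  [7:6] rs=2 = r2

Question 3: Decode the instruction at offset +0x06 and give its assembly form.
+0x06: 0c 40 ⇒ word 0x0c40 (big)
  top 6b → 0x3 → minus [RR]
  [9:8] rd=0 = r0
  [7:6] rs=1 = r1

minus r0, r1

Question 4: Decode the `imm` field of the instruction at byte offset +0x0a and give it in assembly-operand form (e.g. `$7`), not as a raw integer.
$178

[0a] aa b2 → 0xaab2
  op=0xaab2>>10=0x2a ⇒ andi (RI)
  rd: (w>>8)&0x3=0x2 → r2
  imm: (w>>0)&0xff=0xb2 → $178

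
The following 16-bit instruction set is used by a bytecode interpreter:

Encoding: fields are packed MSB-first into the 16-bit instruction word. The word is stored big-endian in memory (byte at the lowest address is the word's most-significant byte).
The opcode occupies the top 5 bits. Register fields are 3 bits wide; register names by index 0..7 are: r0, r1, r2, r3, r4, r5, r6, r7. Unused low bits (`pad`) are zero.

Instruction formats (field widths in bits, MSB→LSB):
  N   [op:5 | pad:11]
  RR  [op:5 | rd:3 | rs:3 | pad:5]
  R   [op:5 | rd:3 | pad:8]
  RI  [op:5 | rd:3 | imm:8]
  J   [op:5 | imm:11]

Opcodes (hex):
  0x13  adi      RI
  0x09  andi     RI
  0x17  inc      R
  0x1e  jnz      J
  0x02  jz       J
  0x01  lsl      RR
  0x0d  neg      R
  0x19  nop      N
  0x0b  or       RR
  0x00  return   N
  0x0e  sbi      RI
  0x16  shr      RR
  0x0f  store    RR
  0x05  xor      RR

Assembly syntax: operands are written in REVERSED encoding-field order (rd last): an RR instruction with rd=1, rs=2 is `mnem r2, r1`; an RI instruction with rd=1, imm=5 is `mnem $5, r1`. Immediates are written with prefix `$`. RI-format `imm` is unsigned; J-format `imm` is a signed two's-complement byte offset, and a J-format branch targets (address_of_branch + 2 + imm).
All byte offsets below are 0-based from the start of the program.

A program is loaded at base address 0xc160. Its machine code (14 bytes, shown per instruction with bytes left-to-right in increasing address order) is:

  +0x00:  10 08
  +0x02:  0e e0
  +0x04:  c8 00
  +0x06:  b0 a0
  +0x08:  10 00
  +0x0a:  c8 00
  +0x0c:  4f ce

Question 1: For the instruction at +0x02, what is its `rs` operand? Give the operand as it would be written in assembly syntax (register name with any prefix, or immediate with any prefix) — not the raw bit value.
@+02  big-endian(0e e0) = 0x0ee0
  top 5b → 0x1 → lsl [RR]
  rd: (w>>8)&0x7=0x6 → r6
  rs: (w>>5)&0x7=0x7 → r7

r7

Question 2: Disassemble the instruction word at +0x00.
@+00  big-endian(10 08) = 0x1008
  top 5b → 0x2 → jz [J]
  [10:0] imm=8 = $8

jz $8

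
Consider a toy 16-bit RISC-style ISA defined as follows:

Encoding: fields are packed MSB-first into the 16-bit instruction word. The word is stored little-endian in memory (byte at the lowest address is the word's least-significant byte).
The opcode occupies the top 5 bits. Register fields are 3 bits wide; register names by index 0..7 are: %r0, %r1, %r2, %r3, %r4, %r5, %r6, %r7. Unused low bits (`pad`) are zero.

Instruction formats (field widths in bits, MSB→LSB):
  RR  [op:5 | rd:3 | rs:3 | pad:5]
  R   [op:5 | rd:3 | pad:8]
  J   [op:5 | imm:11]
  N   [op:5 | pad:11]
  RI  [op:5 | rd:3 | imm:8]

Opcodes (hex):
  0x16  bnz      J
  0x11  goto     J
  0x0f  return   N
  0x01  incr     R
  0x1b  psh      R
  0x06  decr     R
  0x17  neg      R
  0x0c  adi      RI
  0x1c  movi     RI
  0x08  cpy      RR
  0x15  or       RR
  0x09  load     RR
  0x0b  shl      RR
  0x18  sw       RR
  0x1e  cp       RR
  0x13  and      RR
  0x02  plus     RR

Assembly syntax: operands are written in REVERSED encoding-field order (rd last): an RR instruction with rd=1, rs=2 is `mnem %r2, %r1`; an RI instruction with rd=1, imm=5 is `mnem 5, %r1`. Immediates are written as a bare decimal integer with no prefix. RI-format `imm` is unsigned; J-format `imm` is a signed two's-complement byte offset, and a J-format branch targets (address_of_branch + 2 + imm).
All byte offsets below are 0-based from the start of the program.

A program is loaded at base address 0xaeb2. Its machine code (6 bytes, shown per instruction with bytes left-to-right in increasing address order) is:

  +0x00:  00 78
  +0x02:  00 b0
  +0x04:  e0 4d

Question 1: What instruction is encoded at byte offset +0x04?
load %r7, %r5

+0x04: e0 4d ⇒ word 0x4de0 (little)
  top 5b → 0x9 → load [RR]
  rd: (w>>8)&0x7=0x5 → %r5
  rs: (w>>5)&0x7=0x7 → %r7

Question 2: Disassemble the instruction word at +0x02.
+0x02: 00 b0 ⇒ word 0xb000 (little)
  top 5b → 0x16 → bnz [J]
  [10:0] imm=0 = 0

bnz 0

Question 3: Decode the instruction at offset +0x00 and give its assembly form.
off 0x00: read 00 78 as little → 0x7800
  opcode bits[15:11]=0xf: return/N

return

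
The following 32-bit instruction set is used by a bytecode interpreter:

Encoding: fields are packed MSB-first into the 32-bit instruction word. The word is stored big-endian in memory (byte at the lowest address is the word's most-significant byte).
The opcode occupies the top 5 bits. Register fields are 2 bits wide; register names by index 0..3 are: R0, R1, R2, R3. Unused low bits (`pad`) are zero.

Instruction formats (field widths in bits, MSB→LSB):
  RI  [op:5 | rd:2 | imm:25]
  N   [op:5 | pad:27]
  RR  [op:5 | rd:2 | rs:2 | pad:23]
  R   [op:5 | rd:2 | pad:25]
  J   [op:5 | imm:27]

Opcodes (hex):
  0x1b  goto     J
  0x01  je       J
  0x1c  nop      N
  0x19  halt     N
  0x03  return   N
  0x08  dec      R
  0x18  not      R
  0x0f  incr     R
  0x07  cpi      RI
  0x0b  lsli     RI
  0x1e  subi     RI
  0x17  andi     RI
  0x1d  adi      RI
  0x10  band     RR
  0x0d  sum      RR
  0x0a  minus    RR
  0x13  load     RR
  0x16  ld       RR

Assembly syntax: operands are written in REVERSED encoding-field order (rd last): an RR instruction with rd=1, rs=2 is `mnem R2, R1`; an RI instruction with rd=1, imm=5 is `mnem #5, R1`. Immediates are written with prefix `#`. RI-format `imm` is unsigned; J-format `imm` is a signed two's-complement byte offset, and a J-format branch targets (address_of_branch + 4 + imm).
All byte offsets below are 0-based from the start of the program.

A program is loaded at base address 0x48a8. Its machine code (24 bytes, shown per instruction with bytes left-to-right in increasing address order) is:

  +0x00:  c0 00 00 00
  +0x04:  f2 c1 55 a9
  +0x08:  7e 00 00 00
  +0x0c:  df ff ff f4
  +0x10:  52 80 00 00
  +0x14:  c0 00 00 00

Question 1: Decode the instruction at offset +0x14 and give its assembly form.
off 0x14: read c0 00 00 00 as big → 0xc0000000
  opcode bits[31:27]=0x18: not/R
  [26:25] rd=0 = R0

not R0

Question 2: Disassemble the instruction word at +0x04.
subi #12670377, R1

off 0x04: read f2 c1 55 a9 as big → 0xf2c155a9
  opcode bits[31:27]=0x1e: subi/RI
  rd@[26:25]=0x1 ⇒ R1
  imm@[24:0]=0xc155a9 ⇒ #12670377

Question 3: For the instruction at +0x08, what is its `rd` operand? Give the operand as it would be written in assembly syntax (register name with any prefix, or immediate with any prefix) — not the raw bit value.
R3

+0x08: 7e 00 00 00 ⇒ word 0x7e000000 (big)
  opcode bits[31:27]=0xf: incr/R
  [26:25] rd=3 = R3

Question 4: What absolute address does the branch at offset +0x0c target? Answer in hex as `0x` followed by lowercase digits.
0x48ac

[0c] df ff ff f4 → 0xdffffff4
  op=0xdffffff4>>27=0x1b ⇒ goto (J)
  imm: (w>>0)&0x7ffffff=0x7fffff4 (s27→-12) → #-12
  target = base 0x48a8 + off 0x0c + 4 + imm -12 = 0x48ac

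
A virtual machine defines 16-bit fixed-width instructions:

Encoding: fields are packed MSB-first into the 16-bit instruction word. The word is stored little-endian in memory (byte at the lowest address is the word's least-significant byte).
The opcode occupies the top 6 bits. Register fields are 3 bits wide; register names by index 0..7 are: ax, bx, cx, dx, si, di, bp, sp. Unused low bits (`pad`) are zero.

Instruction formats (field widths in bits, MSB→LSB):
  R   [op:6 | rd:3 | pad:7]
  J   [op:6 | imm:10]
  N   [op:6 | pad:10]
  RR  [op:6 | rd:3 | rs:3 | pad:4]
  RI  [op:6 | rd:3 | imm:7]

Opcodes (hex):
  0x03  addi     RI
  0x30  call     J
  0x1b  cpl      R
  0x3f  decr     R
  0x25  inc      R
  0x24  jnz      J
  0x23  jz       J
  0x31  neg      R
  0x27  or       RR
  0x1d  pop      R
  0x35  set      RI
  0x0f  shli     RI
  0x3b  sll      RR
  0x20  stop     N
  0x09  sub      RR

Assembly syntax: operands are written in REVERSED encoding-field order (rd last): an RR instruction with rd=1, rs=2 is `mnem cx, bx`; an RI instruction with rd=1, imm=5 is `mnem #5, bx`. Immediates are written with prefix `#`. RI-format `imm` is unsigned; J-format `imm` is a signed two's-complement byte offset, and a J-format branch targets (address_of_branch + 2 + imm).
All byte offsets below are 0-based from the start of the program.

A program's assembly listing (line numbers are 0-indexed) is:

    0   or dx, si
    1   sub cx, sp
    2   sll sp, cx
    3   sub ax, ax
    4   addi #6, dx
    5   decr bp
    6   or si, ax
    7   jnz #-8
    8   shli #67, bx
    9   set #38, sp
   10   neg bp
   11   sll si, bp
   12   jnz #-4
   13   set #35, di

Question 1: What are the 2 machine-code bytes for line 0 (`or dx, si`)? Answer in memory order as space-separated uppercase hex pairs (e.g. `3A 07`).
30 9E

line 0 (or): pack op=0x27:6|rd=4:3|rs=3:3|pad=0:4 = 0x9e30; little→ 30 9e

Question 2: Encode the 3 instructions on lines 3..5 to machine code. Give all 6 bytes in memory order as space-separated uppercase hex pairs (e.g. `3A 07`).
00 24 86 0D 00 FF

3. sub fields op=0x9:6|rd=0:3|rs=0:3|pad=0:4 → word 2400h → 00 24
4. addi fields op=0x3:6|rd=3:3|imm=6:7 → word 0d86h → 86 0d
5. decr fields op=0x3f:6|rd=6:3|pad=0:7 → word ff00h → 00 ff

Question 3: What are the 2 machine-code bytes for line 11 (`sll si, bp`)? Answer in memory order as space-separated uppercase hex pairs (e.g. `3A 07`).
40 EF

line 11 (sll): pack op=0x3b:6|rd=6:3|rs=4:3|pad=0:4 = 0xef40; little→ 40 ef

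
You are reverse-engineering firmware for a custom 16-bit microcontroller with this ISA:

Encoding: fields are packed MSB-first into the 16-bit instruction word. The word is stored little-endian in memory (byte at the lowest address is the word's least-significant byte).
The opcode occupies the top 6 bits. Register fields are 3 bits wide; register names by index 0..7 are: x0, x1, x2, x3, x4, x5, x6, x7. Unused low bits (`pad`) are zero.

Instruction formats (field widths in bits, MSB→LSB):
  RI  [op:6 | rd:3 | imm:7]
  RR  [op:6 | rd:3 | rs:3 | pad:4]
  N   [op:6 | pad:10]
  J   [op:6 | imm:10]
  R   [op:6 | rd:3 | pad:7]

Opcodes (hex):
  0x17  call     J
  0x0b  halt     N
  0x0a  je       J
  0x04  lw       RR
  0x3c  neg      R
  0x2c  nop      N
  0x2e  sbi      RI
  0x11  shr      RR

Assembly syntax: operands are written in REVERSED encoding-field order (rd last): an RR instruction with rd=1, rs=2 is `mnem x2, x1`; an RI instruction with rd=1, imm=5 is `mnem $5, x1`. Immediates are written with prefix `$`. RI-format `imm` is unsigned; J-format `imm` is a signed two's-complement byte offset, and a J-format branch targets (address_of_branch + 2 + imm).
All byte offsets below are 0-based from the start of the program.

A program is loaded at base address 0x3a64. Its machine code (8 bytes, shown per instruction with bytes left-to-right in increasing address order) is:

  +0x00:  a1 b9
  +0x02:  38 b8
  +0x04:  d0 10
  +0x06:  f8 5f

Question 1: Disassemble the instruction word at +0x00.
sbi $33, x3

@+00  little-endian(a1 b9) = 0xb9a1
  opcode bits[15:10]=0x2e: sbi/RI
  [9:7] rd=3 = x3
  [6:0] imm=33 = $33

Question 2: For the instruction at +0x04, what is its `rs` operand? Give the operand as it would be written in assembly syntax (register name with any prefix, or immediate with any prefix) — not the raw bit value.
x5

[04] d0 10 → 0x10d0
  op=0x10d0>>10=0x4 ⇒ lw (RR)
  [9:7] rd=1 = x1
  [6:4] rs=5 = x5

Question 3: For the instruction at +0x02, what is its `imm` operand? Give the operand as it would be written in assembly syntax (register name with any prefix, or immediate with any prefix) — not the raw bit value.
$56

[02] 38 b8 → 0xb838
  opcode bits[15:10]=0x2e: sbi/RI
  [9:7] rd=0 = x0
  [6:0] imm=56 = $56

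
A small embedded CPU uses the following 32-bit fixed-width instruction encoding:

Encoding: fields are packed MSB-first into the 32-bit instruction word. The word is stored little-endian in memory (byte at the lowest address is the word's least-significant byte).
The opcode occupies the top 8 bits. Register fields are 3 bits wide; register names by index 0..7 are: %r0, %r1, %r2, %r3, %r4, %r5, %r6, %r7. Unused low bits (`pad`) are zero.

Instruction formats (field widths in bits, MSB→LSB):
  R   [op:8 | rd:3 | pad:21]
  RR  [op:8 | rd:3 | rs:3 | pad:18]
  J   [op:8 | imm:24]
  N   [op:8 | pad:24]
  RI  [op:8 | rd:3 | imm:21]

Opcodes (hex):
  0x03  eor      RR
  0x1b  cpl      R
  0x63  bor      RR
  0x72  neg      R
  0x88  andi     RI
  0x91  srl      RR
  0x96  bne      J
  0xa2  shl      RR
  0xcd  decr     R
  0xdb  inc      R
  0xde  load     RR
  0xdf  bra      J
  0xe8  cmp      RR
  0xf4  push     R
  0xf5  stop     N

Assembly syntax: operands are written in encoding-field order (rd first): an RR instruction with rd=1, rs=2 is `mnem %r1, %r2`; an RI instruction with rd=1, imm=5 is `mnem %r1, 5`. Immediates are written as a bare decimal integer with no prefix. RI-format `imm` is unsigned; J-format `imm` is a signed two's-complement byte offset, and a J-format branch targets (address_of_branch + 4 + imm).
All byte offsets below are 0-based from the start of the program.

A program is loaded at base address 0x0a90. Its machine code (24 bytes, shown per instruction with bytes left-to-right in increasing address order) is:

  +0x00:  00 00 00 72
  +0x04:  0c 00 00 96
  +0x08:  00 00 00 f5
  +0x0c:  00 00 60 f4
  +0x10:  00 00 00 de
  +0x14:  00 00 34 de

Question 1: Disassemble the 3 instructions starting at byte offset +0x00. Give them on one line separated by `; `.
off 0x00: read 00 00 00 72 as little → 0x72000000
  top 8b → 0x72 → neg [R]
  rd: (w>>21)&0x7=0x0 → %r0
off 0x04: read 0c 00 00 96 as little → 0x9600000c
  top 8b → 0x96 → bne [J]
  imm: (w>>0)&0xffffff=0xc → 12
off 0x08: read 00 00 00 f5 as little → 0xf5000000
  top 8b → 0xf5 → stop [N]

neg %r0; bne 12; stop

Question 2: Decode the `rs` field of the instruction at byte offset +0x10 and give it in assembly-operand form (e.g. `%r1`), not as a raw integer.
%r0

+0x10: 00 00 00 de ⇒ word 0xde000000 (little)
  top 8b → 0xde → load [RR]
  [23:21] rd=0 = %r0
  [20:18] rs=0 = %r0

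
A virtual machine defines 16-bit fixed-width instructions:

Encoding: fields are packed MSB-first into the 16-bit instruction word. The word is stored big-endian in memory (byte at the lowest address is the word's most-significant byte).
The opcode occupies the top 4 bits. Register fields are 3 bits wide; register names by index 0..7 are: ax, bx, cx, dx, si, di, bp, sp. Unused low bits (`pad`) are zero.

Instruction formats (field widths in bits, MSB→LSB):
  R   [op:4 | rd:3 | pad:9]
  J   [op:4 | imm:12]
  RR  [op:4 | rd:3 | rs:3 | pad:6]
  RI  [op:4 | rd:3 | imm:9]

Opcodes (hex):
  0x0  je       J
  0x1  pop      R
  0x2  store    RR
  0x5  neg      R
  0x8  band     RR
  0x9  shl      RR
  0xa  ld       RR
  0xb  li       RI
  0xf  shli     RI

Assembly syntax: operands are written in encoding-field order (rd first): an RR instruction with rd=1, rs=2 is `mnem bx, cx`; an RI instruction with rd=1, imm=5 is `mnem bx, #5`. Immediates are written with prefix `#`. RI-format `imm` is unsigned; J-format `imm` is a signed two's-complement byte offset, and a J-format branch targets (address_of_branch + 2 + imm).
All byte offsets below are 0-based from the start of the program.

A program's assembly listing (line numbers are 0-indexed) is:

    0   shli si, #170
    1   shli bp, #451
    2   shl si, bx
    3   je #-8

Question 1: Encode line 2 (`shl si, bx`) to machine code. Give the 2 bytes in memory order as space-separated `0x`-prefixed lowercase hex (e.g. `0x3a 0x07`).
line 2 (shl): pack op=0x9:4|rd=4:3|rs=1:3|pad=0:6 = 0x9840; big→ 98 40

0x98 0x40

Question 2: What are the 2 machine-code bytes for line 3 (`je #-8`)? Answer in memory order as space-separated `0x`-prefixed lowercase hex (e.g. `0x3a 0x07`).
0x0f 0xf8

3. je fields op=0x0:4|imm=-8:12 → word 0ff8h → 0f f8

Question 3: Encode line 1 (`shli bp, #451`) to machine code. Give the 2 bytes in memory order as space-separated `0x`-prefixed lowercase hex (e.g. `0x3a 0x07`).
L1: shli op=0xf:4|rd=6:3|imm=451:9 ⇒ 0xfdc3 ⇒ big fd c3

0xfd 0xc3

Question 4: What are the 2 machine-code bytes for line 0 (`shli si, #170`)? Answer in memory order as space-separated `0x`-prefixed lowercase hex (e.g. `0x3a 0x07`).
0xf8 0xaa

L0: shli op=0xf:4|rd=4:3|imm=170:9 ⇒ 0xf8aa ⇒ big f8 aa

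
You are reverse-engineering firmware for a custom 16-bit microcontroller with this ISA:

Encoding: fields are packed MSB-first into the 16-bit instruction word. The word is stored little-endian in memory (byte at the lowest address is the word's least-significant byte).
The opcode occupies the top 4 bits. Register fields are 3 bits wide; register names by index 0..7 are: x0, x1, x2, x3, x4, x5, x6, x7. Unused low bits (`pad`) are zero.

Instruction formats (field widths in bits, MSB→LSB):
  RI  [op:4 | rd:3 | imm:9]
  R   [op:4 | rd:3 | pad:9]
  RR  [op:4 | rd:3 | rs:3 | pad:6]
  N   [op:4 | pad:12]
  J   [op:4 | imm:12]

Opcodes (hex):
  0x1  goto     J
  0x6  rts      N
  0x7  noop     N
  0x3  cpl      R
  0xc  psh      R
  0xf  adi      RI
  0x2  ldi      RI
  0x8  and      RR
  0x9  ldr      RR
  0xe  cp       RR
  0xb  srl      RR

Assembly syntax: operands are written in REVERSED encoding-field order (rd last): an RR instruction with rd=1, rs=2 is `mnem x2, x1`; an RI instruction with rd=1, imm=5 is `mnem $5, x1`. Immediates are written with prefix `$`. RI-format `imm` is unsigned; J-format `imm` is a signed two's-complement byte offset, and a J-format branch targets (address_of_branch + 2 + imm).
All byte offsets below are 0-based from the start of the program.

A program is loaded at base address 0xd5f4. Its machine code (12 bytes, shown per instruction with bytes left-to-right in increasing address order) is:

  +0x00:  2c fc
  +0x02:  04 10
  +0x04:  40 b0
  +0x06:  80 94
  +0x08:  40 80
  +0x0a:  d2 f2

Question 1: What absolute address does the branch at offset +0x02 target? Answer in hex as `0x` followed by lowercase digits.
0xd5fc

@+02  little-endian(04 10) = 0x1004
  top 4b → 0x1 → goto [J]
  imm@[11:0]=0x4 ⇒ $4
  target = base 0xd5f4 + off 0x02 + 2 + imm 4 = 0xd5fc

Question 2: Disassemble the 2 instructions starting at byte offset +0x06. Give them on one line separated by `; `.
ldr x2, x2; and x1, x0

+0x06: 80 94 ⇒ word 0x9480 (little)
  op=0x9480>>12=0x9 ⇒ ldr (RR)
  rd@[11:9]=0x2 ⇒ x2
  rs@[8:6]=0x2 ⇒ x2
+0x08: 40 80 ⇒ word 0x8040 (little)
  op=0x8040>>12=0x8 ⇒ and (RR)
  rd@[11:9]=0x0 ⇒ x0
  rs@[8:6]=0x1 ⇒ x1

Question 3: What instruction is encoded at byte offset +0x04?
off 0x04: read 40 b0 as little → 0xb040
  opcode bits[15:12]=0xb: srl/RR
  [11:9] rd=0 = x0
  [8:6] rs=1 = x1

srl x1, x0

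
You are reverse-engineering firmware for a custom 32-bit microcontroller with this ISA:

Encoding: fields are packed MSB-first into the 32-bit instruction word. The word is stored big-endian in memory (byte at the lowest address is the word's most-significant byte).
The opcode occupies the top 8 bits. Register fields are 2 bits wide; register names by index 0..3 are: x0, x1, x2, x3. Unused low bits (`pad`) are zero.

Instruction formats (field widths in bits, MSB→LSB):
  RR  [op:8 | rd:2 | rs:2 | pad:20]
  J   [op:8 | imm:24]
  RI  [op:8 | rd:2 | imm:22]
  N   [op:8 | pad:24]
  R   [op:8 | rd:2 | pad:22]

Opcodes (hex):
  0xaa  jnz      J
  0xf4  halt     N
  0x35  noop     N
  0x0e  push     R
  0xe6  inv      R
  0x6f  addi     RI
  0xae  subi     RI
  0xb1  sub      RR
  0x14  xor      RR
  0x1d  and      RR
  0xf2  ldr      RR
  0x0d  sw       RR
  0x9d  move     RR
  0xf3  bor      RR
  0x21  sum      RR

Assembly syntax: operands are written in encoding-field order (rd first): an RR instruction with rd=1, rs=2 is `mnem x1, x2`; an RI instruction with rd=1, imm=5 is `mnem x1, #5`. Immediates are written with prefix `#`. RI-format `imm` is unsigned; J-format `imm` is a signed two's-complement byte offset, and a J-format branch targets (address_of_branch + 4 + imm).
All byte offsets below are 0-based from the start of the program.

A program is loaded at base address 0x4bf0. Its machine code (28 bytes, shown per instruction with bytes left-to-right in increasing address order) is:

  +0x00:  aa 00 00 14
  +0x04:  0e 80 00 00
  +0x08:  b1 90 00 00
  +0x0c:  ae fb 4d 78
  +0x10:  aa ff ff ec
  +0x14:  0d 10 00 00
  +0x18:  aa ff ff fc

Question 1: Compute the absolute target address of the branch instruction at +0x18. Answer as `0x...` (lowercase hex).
off 0x18: read aa ff ff fc as big → 0xaafffffc
  op=0xaafffffc>>24=0xaa ⇒ jnz (J)
  [23:0] imm=16777212 (s24→-4) = #-4
  target = base 0x4bf0 + off 0x18 + 4 + imm -4 = 0x4c08

0x4c08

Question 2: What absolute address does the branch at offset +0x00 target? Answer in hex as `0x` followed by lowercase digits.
0x4c08

+0x00: aa 00 00 14 ⇒ word 0xaa000014 (big)
  opcode bits[31:24]=0xaa: jnz/J
  imm: (w>>0)&0xffffff=0x14 → #20
  target = base 0x4bf0 + off 0x00 + 4 + imm 20 = 0x4c08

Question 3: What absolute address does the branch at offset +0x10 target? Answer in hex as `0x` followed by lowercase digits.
@+10  big-endian(aa ff ff ec) = 0xaaffffec
  op=0xaaffffec>>24=0xaa ⇒ jnz (J)
  [23:0] imm=16777196 (s24→-20) = #-20
  target = base 0x4bf0 + off 0x10 + 4 + imm -20 = 0x4bf0

0x4bf0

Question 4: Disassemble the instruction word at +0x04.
push x2

off 0x04: read 0e 80 00 00 as big → 0x0e800000
  op=0x0e800000>>24=0xe ⇒ push (R)
  rd: (w>>22)&0x3=0x2 → x2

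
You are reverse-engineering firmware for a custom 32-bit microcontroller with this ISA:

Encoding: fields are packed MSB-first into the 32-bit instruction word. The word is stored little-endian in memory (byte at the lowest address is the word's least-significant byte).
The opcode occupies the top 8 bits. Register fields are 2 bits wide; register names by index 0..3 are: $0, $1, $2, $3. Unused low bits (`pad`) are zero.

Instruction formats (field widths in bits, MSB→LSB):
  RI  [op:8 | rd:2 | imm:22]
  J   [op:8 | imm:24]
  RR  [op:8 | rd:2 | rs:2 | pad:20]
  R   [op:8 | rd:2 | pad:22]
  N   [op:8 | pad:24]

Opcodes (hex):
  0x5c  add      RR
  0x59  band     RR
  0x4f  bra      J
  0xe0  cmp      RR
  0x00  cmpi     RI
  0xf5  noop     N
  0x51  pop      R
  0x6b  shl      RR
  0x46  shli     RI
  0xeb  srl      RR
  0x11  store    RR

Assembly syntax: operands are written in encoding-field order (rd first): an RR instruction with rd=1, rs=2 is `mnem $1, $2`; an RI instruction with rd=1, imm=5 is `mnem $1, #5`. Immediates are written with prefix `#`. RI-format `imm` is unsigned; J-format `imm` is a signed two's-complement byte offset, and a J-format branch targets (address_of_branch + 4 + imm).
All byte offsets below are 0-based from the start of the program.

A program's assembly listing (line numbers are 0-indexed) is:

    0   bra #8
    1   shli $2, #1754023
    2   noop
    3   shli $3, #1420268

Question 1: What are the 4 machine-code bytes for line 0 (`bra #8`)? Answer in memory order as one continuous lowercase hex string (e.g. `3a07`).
0800004f

L0: bra op=0x4f:8|imm=8:24 ⇒ 0x4f000008 ⇒ little 08 00 00 4f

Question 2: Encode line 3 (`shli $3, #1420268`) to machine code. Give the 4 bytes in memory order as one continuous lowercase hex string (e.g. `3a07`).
ecabd546

line 3 (shli): pack op=0x46:8|rd=3:2|imm=1420268:22 = 0x46d5abec; little→ ec ab d5 46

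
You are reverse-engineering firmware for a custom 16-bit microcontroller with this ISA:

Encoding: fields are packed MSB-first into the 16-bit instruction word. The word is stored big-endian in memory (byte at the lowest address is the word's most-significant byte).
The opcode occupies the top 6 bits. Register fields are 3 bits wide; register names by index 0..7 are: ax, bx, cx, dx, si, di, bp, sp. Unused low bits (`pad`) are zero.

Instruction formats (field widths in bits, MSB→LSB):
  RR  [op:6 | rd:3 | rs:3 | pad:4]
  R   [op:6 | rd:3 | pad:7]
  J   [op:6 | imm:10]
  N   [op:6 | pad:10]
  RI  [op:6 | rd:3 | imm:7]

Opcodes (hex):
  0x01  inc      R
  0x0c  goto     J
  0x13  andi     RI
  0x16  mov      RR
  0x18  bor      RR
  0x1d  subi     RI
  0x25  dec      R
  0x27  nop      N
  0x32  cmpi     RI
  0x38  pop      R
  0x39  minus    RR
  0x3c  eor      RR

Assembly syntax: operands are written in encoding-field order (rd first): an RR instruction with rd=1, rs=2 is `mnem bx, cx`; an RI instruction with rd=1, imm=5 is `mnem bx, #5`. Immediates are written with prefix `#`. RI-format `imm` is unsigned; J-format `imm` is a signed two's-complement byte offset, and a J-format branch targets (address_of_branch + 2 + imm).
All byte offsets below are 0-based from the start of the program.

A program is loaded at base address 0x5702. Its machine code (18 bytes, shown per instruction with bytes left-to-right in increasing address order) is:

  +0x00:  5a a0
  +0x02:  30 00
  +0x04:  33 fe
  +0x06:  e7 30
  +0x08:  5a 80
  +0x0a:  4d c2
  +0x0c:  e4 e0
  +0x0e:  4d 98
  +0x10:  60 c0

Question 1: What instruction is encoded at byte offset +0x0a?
andi dx, #66

+0x0a: 4d c2 ⇒ word 0x4dc2 (big)
  top 6b → 0x13 → andi [RI]
  rd@[9:7]=0x3 ⇒ dx
  imm@[6:0]=0x42 ⇒ #66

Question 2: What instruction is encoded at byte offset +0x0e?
+0x0e: 4d 98 ⇒ word 0x4d98 (big)
  opcode bits[15:10]=0x13: andi/RI
  rd@[9:7]=0x3 ⇒ dx
  imm@[6:0]=0x18 ⇒ #24

andi dx, #24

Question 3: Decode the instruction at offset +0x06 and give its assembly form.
minus bp, dx

off 0x06: read e7 30 as big → 0xe730
  top 6b → 0x39 → minus [RR]
  rd: (w>>7)&0x7=0x6 → bp
  rs: (w>>4)&0x7=0x3 → dx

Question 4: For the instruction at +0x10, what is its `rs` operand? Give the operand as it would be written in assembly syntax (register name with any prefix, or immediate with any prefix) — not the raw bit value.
si

+0x10: 60 c0 ⇒ word 0x60c0 (big)
  op=0x60c0>>10=0x18 ⇒ bor (RR)
  [9:7] rd=1 = bx
  [6:4] rs=4 = si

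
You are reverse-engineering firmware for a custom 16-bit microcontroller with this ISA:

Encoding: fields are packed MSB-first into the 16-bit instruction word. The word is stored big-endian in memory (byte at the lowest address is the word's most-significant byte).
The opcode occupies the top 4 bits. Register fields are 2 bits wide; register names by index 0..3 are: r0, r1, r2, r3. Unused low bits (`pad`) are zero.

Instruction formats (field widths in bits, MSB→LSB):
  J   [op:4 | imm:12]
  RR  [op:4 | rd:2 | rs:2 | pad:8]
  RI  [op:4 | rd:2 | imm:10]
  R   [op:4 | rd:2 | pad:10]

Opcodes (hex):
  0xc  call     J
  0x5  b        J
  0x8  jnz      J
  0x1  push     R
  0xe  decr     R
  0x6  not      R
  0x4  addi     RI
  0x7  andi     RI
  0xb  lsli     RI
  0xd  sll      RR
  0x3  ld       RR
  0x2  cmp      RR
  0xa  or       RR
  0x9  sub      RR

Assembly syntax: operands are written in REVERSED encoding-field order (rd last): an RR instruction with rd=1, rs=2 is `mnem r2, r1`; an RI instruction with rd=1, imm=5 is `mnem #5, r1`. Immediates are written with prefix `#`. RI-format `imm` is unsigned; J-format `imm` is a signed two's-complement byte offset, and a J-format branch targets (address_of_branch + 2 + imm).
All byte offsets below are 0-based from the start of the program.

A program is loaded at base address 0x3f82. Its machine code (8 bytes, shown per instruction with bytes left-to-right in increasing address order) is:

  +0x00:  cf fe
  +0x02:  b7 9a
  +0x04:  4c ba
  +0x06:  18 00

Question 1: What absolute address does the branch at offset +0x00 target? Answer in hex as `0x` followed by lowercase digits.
0x3f82

[00] cf fe → 0xcffe
  op=0xcffe>>12=0xc ⇒ call (J)
  imm: (w>>0)&0xfff=0xffe (s12→-2) → #-2
  target = base 0x3f82 + off 0x00 + 2 + imm -2 = 0x3f82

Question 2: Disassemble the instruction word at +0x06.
push r2

off 0x06: read 18 00 as big → 0x1800
  opcode bits[15:12]=0x1: push/R
  rd@[11:10]=0x2 ⇒ r2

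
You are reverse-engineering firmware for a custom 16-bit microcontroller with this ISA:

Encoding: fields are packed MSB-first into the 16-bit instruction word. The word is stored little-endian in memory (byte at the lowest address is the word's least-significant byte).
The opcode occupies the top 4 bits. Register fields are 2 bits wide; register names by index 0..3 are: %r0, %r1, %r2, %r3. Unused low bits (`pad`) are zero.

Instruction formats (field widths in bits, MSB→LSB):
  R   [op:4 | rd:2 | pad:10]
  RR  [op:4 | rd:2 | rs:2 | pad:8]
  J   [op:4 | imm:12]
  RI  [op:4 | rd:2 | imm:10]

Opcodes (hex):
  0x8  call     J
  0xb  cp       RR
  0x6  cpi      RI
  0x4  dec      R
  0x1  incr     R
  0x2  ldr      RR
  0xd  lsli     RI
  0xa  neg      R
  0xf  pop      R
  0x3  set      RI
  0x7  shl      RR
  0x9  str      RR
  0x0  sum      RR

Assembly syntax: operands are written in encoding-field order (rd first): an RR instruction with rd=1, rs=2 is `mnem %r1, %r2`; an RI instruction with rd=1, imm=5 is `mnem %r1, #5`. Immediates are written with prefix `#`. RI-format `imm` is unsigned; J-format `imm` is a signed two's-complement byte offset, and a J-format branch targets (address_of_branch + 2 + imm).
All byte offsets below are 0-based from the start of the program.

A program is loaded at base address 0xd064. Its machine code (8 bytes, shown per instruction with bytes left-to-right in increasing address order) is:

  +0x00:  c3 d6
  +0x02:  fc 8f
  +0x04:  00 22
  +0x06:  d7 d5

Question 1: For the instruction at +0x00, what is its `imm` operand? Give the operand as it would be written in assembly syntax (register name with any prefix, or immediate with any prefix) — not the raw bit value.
off 0x00: read c3 d6 as little → 0xd6c3
  op=0xd6c3>>12=0xd ⇒ lsli (RI)
  [11:10] rd=1 = %r1
  [9:0] imm=707 = #707

#707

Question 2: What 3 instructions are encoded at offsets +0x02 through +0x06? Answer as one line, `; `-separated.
call #-4; ldr %r0, %r2; lsli %r1, #471

[02] fc 8f → 0x8ffc
  opcode bits[15:12]=0x8: call/J
  imm@[11:0]=0xffc (s12→-4) ⇒ #-4
[04] 00 22 → 0x2200
  opcode bits[15:12]=0x2: ldr/RR
  rd@[11:10]=0x0 ⇒ %r0
  rs@[9:8]=0x2 ⇒ %r2
[06] d7 d5 → 0xd5d7
  opcode bits[15:12]=0xd: lsli/RI
  rd@[11:10]=0x1 ⇒ %r1
  imm@[9:0]=0x1d7 ⇒ #471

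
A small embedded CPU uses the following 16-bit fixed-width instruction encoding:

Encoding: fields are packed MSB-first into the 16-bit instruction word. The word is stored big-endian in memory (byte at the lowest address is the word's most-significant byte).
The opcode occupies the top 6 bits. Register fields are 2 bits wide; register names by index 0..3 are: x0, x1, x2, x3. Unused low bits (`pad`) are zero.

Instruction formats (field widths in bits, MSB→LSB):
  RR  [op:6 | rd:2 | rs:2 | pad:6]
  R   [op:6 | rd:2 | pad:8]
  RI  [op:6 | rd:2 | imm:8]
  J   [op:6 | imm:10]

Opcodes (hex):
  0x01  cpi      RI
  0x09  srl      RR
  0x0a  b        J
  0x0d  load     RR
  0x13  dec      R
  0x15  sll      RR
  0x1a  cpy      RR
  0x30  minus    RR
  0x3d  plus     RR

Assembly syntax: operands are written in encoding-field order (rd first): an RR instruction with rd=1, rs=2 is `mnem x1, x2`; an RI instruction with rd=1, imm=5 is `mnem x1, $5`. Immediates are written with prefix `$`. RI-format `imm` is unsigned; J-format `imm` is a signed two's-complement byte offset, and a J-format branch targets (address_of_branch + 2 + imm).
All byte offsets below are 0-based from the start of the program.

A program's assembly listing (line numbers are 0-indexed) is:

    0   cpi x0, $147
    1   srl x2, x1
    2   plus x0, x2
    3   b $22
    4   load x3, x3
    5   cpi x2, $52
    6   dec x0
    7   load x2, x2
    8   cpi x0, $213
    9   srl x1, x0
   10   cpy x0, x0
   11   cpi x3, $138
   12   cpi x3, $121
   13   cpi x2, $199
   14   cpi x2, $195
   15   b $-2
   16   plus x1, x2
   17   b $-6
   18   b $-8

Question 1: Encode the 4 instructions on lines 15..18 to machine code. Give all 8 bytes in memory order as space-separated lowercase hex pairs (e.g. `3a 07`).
L15: b op=0xa:6|imm=-2:10 ⇒ 0x2bfe ⇒ big 2b fe
L16: plus op=0x3d:6|rd=1:2|rs=2:2|pad=0:6 ⇒ 0xf580 ⇒ big f5 80
L17: b op=0xa:6|imm=-6:10 ⇒ 0x2bfa ⇒ big 2b fa
L18: b op=0xa:6|imm=-8:10 ⇒ 0x2bf8 ⇒ big 2b f8

2b fe f5 80 2b fa 2b f8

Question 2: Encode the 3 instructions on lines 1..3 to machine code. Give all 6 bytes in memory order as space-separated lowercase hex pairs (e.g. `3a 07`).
1. srl fields op=0x9:6|rd=2:2|rs=1:2|pad=0:6 → word 2640h → 26 40
2. plus fields op=0x3d:6|rd=0:2|rs=2:2|pad=0:6 → word f480h → f4 80
3. b fields op=0xa:6|imm=22:10 → word 2816h → 28 16

26 40 f4 80 28 16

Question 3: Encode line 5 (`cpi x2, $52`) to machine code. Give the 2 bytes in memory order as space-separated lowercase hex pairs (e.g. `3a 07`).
5. cpi fields op=0x1:6|rd=2:2|imm=52:8 → word 0634h → 06 34

06 34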